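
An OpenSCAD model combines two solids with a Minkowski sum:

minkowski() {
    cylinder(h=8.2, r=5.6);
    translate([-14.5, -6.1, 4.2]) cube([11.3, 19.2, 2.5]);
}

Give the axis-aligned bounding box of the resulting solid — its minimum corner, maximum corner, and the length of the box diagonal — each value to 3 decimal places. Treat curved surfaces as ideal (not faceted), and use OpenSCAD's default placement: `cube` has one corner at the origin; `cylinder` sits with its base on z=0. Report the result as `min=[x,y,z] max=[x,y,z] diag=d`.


A = translate([-14.5, -6.1, 4.2]) cube([11.3, 19.2, 2.5]) → bbox [-14.5,-6.1,4.2] .. [-3.2,13.1,6.7]
B = cylinder(h=8.2, r=5.6) → bbox [-5.6,-5.6,0] .. [5.6,5.6,8.2]
lo = A.lo+B.lo = [-14.5-5.6, -6.1-5.6, 4.2+0] = [-20.100,-11.700,4.200]
hi = A.hi+B.hi = [-3.2+5.6, 13.1+5.6, 6.7+8.2] = [2.400,18.700,14.900]
diag = √(22.5²+30.4²+10.7²) = √1544.9 = 39.305

min=[-20.100,-11.700,4.200] max=[2.400,18.700,14.900] diag=39.305


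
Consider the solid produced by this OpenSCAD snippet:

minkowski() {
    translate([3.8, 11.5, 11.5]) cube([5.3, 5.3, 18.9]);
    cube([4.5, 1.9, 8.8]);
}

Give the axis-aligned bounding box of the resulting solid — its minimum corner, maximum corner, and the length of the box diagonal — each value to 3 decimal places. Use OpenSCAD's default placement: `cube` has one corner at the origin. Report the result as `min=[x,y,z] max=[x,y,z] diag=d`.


A = translate([3.8, 11.5, 11.5]) cube([5.3, 5.3, 18.9]) → bbox [3.8,11.5,11.5] .. [9.1,16.8,30.4]
B = cube([4.5, 1.9, 8.8]) → bbox [0,0,0] .. [4.5,1.9,8.8]
lo = A.lo+B.lo = [3.8+0, 11.5+0, 11.5+0] = [3.800,11.500,11.500]
hi = A.hi+B.hi = [9.1+4.5, 16.8+1.9, 30.4+8.8] = [13.600,18.700,39.200]
diag = √(9.8²+7.2²+27.7²) = √915.17 = 30.252

min=[3.800,11.500,11.500] max=[13.600,18.700,39.200] diag=30.252


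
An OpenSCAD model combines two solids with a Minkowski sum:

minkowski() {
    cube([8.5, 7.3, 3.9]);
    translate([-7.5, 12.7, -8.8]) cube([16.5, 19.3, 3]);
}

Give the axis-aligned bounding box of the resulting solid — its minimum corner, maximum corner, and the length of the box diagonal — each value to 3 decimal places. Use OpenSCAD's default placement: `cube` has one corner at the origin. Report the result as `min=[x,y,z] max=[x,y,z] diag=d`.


A = translate([-7.5, 12.7, -8.8]) cube([16.5, 19.3, 3]) → bbox [-7.5,12.7,-8.8] .. [9,32,-5.8]
B = cube([8.5, 7.3, 3.9]) → bbox [0,0,0] .. [8.5,7.3,3.9]
lo = A.lo+B.lo = [-7.5+0, 12.7+0, -8.8+0] = [-7.500,12.700,-8.800]
hi = A.hi+B.hi = [9+8.5, 32+7.3, -5.8+3.9] = [17.500,39.300,-1.900]
diag = √(25²+26.6²+6.9²) = √1380.17 = 37.151

min=[-7.500,12.700,-8.800] max=[17.500,39.300,-1.900] diag=37.151


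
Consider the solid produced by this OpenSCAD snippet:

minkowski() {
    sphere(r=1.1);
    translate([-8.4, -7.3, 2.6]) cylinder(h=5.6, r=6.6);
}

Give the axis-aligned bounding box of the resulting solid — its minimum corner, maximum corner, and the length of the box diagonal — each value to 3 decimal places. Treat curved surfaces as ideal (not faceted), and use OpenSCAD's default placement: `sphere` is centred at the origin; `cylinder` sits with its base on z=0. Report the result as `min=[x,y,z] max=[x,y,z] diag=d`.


min=[-16.100,-15.000,1.500] max=[-0.700,0.400,9.300] diag=23.134

A = translate([-8.4, -7.3, 2.6]) cylinder(h=5.6, r=6.6) → bbox [-15,-13.9,2.6] .. [-1.8,-0.7,8.2]
B = sphere(r=1.1) → bbox [-1.1,-1.1,-1.1] .. [1.1,1.1,1.1]
lo = A.lo+B.lo = [-15-1.1, -13.9-1.1, 2.6-1.1] = [-16.100,-15.000,1.500]
hi = A.hi+B.hi = [-1.8+1.1, -0.7+1.1, 8.2+1.1] = [-0.700,0.400,9.300]
diag = √(15.4²+15.4²+7.8²) = √535.16 = 23.134


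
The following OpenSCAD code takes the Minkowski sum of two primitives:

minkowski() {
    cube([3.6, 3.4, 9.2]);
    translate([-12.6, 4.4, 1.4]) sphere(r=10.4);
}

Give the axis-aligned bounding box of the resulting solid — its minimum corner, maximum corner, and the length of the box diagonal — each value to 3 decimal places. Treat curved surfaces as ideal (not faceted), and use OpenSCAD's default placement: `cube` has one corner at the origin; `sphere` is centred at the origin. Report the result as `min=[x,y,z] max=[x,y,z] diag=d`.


A = translate([-12.6, 4.4, 1.4]) sphere(r=10.4) → bbox [-23,-6,-9] .. [-2.2,14.8,11.8]
B = cube([3.6, 3.4, 9.2]) → bbox [0,0,0] .. [3.6,3.4,9.2]
lo = A.lo+B.lo = [-23+0, -6+0, -9+0] = [-23.000,-6.000,-9.000]
hi = A.hi+B.hi = [-2.2+3.6, 14.8+3.4, 11.8+9.2] = [1.400,18.200,21.000]
diag = √(24.4²+24.2²+30²) = √2081 = 45.618

min=[-23.000,-6.000,-9.000] max=[1.400,18.200,21.000] diag=45.618


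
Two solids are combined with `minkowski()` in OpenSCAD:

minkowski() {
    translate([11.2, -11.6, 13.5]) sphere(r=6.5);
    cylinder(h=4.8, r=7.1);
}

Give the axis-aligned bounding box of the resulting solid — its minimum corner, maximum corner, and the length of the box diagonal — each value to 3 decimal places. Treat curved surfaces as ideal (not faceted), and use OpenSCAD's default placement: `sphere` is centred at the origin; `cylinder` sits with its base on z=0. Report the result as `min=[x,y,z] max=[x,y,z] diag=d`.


min=[-2.400,-25.200,7.000] max=[24.800,2.000,24.800] diag=42.385

A = translate([11.2, -11.6, 13.5]) sphere(r=6.5) → bbox [4.7,-18.1,7] .. [17.7,-5.1,20]
B = cylinder(h=4.8, r=7.1) → bbox [-7.1,-7.1,0] .. [7.1,7.1,4.8]
lo = A.lo+B.lo = [4.7-7.1, -18.1-7.1, 7+0] = [-2.400,-25.200,7.000]
hi = A.hi+B.hi = [17.7+7.1, -5.1+7.1, 20+4.8] = [24.800,2.000,24.800]
diag = √(27.2²+27.2²+17.8²) = √1796.52 = 42.385


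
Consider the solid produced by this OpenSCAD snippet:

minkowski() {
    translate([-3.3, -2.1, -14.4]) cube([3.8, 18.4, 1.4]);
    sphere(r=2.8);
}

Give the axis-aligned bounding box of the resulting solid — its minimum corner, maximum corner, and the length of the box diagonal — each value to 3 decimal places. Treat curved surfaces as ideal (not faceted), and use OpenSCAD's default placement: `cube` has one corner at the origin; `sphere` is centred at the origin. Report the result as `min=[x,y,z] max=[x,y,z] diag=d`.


min=[-6.100,-4.900,-17.200] max=[3.300,19.100,-10.200] diag=26.709

A = translate([-3.3, -2.1, -14.4]) cube([3.8, 18.4, 1.4]) → bbox [-3.3,-2.1,-14.4] .. [0.5,16.3,-13]
B = sphere(r=2.8) → bbox [-2.8,-2.8,-2.8] .. [2.8,2.8,2.8]
lo = A.lo+B.lo = [-3.3-2.8, -2.1-2.8, -14.4-2.8] = [-6.100,-4.900,-17.200]
hi = A.hi+B.hi = [0.5+2.8, 16.3+2.8, -13+2.8] = [3.300,19.100,-10.200]
diag = √(9.4²+24²+7²) = √713.36 = 26.709


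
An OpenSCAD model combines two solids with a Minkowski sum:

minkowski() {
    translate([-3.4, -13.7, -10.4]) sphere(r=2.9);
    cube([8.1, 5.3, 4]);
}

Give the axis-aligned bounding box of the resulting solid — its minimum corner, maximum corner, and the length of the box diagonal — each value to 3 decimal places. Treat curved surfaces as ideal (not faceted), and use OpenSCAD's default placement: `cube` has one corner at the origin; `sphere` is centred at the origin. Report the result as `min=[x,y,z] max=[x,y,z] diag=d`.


min=[-6.300,-16.600,-13.300] max=[7.600,-5.500,-3.500] diag=20.309

A = translate([-3.4, -13.7, -10.4]) sphere(r=2.9) → bbox [-6.3,-16.6,-13.3] .. [-0.5,-10.8,-7.5]
B = cube([8.1, 5.3, 4]) → bbox [0,0,0] .. [8.1,5.3,4]
lo = A.lo+B.lo = [-6.3+0, -16.6+0, -13.3+0] = [-6.300,-16.600,-13.300]
hi = A.hi+B.hi = [-0.5+8.1, -10.8+5.3, -7.5+4] = [7.600,-5.500,-3.500]
diag = √(13.9²+11.1²+9.8²) = √412.46 = 20.309


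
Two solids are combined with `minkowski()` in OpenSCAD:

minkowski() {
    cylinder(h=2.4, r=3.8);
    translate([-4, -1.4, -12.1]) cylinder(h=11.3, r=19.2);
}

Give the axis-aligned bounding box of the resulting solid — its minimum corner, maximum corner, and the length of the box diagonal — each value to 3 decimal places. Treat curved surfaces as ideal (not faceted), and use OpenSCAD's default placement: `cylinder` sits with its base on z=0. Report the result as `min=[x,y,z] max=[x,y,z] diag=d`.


min=[-27.000,-24.400,-12.100] max=[19.000,21.600,1.600] diag=66.481

A = translate([-4, -1.4, -12.1]) cylinder(h=11.3, r=19.2) → bbox [-23.2,-20.6,-12.1] .. [15.2,17.8,-0.8]
B = cylinder(h=2.4, r=3.8) → bbox [-3.8,-3.8,0] .. [3.8,3.8,2.4]
lo = A.lo+B.lo = [-23.2-3.8, -20.6-3.8, -12.1+0] = [-27.000,-24.400,-12.100]
hi = A.hi+B.hi = [15.2+3.8, 17.8+3.8, -0.8+2.4] = [19.000,21.600,1.600]
diag = √(46²+46²+13.7²) = √4419.69 = 66.481


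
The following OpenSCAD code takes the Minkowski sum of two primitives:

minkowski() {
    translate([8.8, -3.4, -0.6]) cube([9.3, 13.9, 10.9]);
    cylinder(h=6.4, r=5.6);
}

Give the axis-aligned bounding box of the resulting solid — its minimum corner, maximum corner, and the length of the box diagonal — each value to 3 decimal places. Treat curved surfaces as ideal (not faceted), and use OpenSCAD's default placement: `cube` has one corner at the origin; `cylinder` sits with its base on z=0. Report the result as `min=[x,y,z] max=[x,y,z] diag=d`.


min=[3.200,-9.000,-0.600] max=[23.700,16.100,16.700] diag=36.736

A = translate([8.8, -3.4, -0.6]) cube([9.3, 13.9, 10.9]) → bbox [8.8,-3.4,-0.6] .. [18.1,10.5,10.3]
B = cylinder(h=6.4, r=5.6) → bbox [-5.6,-5.6,0] .. [5.6,5.6,6.4]
lo = A.lo+B.lo = [8.8-5.6, -3.4-5.6, -0.6+0] = [3.200,-9.000,-0.600]
hi = A.hi+B.hi = [18.1+5.6, 10.5+5.6, 10.3+6.4] = [23.700,16.100,16.700]
diag = √(20.5²+25.1²+17.3²) = √1349.55 = 36.736


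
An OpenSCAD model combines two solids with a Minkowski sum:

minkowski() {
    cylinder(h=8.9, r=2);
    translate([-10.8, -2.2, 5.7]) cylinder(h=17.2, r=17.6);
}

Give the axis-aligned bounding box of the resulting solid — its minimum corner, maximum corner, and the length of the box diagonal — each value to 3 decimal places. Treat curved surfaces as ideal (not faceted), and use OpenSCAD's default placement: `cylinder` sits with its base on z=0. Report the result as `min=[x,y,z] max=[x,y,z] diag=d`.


min=[-30.400,-21.800,5.700] max=[8.800,17.400,31.800] diag=61.274

A = translate([-10.8, -2.2, 5.7]) cylinder(h=17.2, r=17.6) → bbox [-28.4,-19.8,5.7] .. [6.8,15.4,22.9]
B = cylinder(h=8.9, r=2) → bbox [-2,-2,0] .. [2,2,8.9]
lo = A.lo+B.lo = [-28.4-2, -19.8-2, 5.7+0] = [-30.400,-21.800,5.700]
hi = A.hi+B.hi = [6.8+2, 15.4+2, 22.9+8.9] = [8.800,17.400,31.800]
diag = √(39.2²+39.2²+26.1²) = √3754.49 = 61.274


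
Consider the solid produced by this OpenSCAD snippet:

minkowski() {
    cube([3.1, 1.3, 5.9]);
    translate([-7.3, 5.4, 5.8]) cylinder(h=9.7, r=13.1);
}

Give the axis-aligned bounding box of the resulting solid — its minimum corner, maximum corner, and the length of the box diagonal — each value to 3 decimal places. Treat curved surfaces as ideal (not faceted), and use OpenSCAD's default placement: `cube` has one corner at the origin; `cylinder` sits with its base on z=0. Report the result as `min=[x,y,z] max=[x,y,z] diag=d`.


A = translate([-7.3, 5.4, 5.8]) cylinder(h=9.7, r=13.1) → bbox [-20.4,-7.7,5.8] .. [5.8,18.5,15.5]
B = cube([3.1, 1.3, 5.9]) → bbox [0,0,0] .. [3.1,1.3,5.9]
lo = A.lo+B.lo = [-20.4+0, -7.7+0, 5.8+0] = [-20.400,-7.700,5.800]
hi = A.hi+B.hi = [5.8+3.1, 18.5+1.3, 15.5+5.9] = [8.900,19.800,21.400]
diag = √(29.3²+27.5²+15.6²) = √1858.1 = 43.106

min=[-20.400,-7.700,5.800] max=[8.900,19.800,21.400] diag=43.106


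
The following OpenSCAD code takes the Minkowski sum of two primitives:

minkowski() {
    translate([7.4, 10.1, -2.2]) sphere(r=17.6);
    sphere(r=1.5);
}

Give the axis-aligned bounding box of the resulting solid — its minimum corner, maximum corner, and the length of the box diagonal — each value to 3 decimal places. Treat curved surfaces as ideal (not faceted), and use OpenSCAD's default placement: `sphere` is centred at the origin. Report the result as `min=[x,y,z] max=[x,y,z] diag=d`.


A = translate([7.4, 10.1, -2.2]) sphere(r=17.6) → bbox [-10.2,-7.5,-19.8] .. [25,27.7,15.4]
B = sphere(r=1.5) → bbox [-1.5,-1.5,-1.5] .. [1.5,1.5,1.5]
lo = A.lo+B.lo = [-10.2-1.5, -7.5-1.5, -19.8-1.5] = [-11.700,-9.000,-21.300]
hi = A.hi+B.hi = [25+1.5, 27.7+1.5, 15.4+1.5] = [26.500,29.200,16.900]
diag = √(38.2²+38.2²+38.2²) = √4377.72 = 66.164

min=[-11.700,-9.000,-21.300] max=[26.500,29.200,16.900] diag=66.164


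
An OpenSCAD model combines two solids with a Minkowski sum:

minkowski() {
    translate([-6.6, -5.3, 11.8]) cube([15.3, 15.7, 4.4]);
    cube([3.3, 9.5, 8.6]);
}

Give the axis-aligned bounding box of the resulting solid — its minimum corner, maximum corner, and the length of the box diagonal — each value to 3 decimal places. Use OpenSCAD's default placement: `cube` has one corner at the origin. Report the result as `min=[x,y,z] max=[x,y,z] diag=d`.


min=[-6.600,-5.300,11.800] max=[12.000,19.900,24.800] diag=33.912

A = translate([-6.6, -5.3, 11.8]) cube([15.3, 15.7, 4.4]) → bbox [-6.6,-5.3,11.8] .. [8.7,10.4,16.2]
B = cube([3.3, 9.5, 8.6]) → bbox [0,0,0] .. [3.3,9.5,8.6]
lo = A.lo+B.lo = [-6.6+0, -5.3+0, 11.8+0] = [-6.600,-5.300,11.800]
hi = A.hi+B.hi = [8.7+3.3, 10.4+9.5, 16.2+8.6] = [12.000,19.900,24.800]
diag = √(18.6²+25.2²+13²) = √1150 = 33.912


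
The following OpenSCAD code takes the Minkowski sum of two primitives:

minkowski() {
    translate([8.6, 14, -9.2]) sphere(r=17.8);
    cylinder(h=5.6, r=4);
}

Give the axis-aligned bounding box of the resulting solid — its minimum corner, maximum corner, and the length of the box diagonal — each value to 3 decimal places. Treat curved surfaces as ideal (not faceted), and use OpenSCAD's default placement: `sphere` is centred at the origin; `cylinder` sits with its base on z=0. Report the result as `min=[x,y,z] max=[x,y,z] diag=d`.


A = translate([8.6, 14, -9.2]) sphere(r=17.8) → bbox [-9.2,-3.8,-27] .. [26.4,31.8,8.6]
B = cylinder(h=5.6, r=4) → bbox [-4,-4,0] .. [4,4,5.6]
lo = A.lo+B.lo = [-9.2-4, -3.8-4, -27+0] = [-13.200,-7.800,-27.000]
hi = A.hi+B.hi = [26.4+4, 31.8+4, 8.6+5.6] = [30.400,35.800,14.200]
diag = √(43.6²+43.6²+41.2²) = √5499.36 = 74.158

min=[-13.200,-7.800,-27.000] max=[30.400,35.800,14.200] diag=74.158


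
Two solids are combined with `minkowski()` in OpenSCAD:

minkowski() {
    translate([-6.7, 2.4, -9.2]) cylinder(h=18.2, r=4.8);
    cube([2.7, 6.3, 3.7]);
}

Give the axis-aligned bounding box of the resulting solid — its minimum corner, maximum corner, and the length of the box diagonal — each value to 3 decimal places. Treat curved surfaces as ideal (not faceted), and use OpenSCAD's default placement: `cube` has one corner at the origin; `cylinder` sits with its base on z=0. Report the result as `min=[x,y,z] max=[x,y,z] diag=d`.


min=[-11.500,-2.400,-9.200] max=[0.800,13.500,12.700] diag=29.727

A = translate([-6.7, 2.4, -9.2]) cylinder(h=18.2, r=4.8) → bbox [-11.5,-2.4,-9.2] .. [-1.9,7.2,9]
B = cube([2.7, 6.3, 3.7]) → bbox [0,0,0] .. [2.7,6.3,3.7]
lo = A.lo+B.lo = [-11.5+0, -2.4+0, -9.2+0] = [-11.500,-2.400,-9.200]
hi = A.hi+B.hi = [-1.9+2.7, 7.2+6.3, 9+3.7] = [0.800,13.500,12.700]
diag = √(12.3²+15.9²+21.9²) = √883.71 = 29.727


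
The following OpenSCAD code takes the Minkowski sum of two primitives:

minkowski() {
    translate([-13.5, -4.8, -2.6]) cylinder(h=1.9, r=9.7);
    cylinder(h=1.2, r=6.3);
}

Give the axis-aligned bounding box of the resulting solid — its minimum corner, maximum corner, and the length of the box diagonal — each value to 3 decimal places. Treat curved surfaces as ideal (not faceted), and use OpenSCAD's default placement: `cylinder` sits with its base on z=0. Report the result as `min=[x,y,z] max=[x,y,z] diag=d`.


A = translate([-13.5, -4.8, -2.6]) cylinder(h=1.9, r=9.7) → bbox [-23.2,-14.5,-2.6] .. [-3.8,4.9,-0.7]
B = cylinder(h=1.2, r=6.3) → bbox [-6.3,-6.3,0] .. [6.3,6.3,1.2]
lo = A.lo+B.lo = [-23.2-6.3, -14.5-6.3, -2.6+0] = [-29.500,-20.800,-2.600]
hi = A.hi+B.hi = [-3.8+6.3, 4.9+6.3, -0.7+1.2] = [2.500,11.200,0.500]
diag = √(32²+32²+3.1²) = √2057.61 = 45.361

min=[-29.500,-20.800,-2.600] max=[2.500,11.200,0.500] diag=45.361


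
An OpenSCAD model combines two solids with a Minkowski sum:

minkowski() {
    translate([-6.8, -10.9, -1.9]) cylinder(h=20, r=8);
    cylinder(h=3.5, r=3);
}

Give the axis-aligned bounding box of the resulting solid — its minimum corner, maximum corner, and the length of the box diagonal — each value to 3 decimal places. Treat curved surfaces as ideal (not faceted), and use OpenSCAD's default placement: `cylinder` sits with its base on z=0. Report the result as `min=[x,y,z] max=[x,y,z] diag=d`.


min=[-17.800,-21.900,-1.900] max=[4.200,0.100,21.600] diag=38.990

A = translate([-6.8, -10.9, -1.9]) cylinder(h=20, r=8) → bbox [-14.8,-18.9,-1.9] .. [1.2,-2.9,18.1]
B = cylinder(h=3.5, r=3) → bbox [-3,-3,0] .. [3,3,3.5]
lo = A.lo+B.lo = [-14.8-3, -18.9-3, -1.9+0] = [-17.800,-21.900,-1.900]
hi = A.hi+B.hi = [1.2+3, -2.9+3, 18.1+3.5] = [4.200,0.100,21.600]
diag = √(22²+22²+23.5²) = √1520.25 = 38.990


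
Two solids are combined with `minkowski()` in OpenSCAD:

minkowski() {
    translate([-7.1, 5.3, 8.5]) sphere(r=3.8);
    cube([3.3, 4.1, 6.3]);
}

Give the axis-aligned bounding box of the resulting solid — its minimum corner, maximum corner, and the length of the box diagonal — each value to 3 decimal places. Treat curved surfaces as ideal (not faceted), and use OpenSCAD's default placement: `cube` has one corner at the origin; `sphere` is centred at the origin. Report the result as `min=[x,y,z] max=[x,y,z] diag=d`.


A = translate([-7.1, 5.3, 8.5]) sphere(r=3.8) → bbox [-10.9,1.5,4.7] .. [-3.3,9.1,12.3]
B = cube([3.3, 4.1, 6.3]) → bbox [0,0,0] .. [3.3,4.1,6.3]
lo = A.lo+B.lo = [-10.9+0, 1.5+0, 4.7+0] = [-10.900,1.500,4.700]
hi = A.hi+B.hi = [-3.3+3.3, 9.1+4.1, 12.3+6.3] = [0.000,13.200,18.600]
diag = √(10.9²+11.7²+13.9²) = √448.91 = 21.187

min=[-10.900,1.500,4.700] max=[0.000,13.200,18.600] diag=21.187


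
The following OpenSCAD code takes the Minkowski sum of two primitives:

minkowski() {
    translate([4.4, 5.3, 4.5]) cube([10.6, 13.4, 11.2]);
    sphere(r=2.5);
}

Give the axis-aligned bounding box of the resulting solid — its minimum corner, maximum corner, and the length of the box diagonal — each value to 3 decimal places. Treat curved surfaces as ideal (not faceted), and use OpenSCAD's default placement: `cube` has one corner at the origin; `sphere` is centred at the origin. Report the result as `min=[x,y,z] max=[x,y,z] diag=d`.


A = translate([4.4, 5.3, 4.5]) cube([10.6, 13.4, 11.2]) → bbox [4.4,5.3,4.5] .. [15,18.7,15.7]
B = sphere(r=2.5) → bbox [-2.5,-2.5,-2.5] .. [2.5,2.5,2.5]
lo = A.lo+B.lo = [4.4-2.5, 5.3-2.5, 4.5-2.5] = [1.900,2.800,2.000]
hi = A.hi+B.hi = [15+2.5, 18.7+2.5, 15.7+2.5] = [17.500,21.200,18.200]
diag = √(15.6²+18.4²+16.2²) = √844.36 = 29.058

min=[1.900,2.800,2.000] max=[17.500,21.200,18.200] diag=29.058


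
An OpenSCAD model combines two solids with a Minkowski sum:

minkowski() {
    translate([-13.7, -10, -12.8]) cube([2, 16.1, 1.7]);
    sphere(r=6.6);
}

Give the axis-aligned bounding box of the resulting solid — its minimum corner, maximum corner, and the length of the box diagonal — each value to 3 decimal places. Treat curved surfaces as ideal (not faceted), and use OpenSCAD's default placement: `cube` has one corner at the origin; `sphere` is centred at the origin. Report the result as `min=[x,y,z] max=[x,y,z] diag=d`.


A = translate([-13.7, -10, -12.8]) cube([2, 16.1, 1.7]) → bbox [-13.7,-10,-12.8] .. [-11.7,6.1,-11.1]
B = sphere(r=6.6) → bbox [-6.6,-6.6,-6.6] .. [6.6,6.6,6.6]
lo = A.lo+B.lo = [-13.7-6.6, -10-6.6, -12.8-6.6] = [-20.300,-16.600,-19.400]
hi = A.hi+B.hi = [-11.7+6.6, 6.1+6.6, -11.1+6.6] = [-5.100,12.700,-4.500]
diag = √(15.2²+29.3²+14.9²) = √1311.54 = 36.215

min=[-20.300,-16.600,-19.400] max=[-5.100,12.700,-4.500] diag=36.215


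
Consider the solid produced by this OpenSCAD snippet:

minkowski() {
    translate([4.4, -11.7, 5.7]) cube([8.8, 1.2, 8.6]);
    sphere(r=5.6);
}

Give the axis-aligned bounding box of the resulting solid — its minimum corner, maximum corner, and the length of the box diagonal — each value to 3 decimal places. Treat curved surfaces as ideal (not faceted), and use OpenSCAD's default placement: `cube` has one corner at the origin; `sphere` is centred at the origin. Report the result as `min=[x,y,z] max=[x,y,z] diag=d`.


min=[-1.200,-17.300,0.100] max=[18.800,-4.900,19.900] diag=30.754

A = translate([4.4, -11.7, 5.7]) cube([8.8, 1.2, 8.6]) → bbox [4.4,-11.7,5.7] .. [13.2,-10.5,14.3]
B = sphere(r=5.6) → bbox [-5.6,-5.6,-5.6] .. [5.6,5.6,5.6]
lo = A.lo+B.lo = [4.4-5.6, -11.7-5.6, 5.7-5.6] = [-1.200,-17.300,0.100]
hi = A.hi+B.hi = [13.2+5.6, -10.5+5.6, 14.3+5.6] = [18.800,-4.900,19.900]
diag = √(20²+12.4²+19.8²) = √945.8 = 30.754


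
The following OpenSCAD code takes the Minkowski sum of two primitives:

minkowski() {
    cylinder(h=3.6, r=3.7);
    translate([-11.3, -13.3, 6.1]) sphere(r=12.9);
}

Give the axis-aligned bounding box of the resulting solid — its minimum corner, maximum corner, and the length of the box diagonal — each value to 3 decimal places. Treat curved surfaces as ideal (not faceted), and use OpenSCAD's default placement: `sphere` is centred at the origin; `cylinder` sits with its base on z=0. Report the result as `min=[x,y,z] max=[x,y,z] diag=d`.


min=[-27.900,-29.900,-6.800] max=[5.300,3.300,22.600] diag=55.397

A = translate([-11.3, -13.3, 6.1]) sphere(r=12.9) → bbox [-24.2,-26.2,-6.8] .. [1.6,-0.4,19]
B = cylinder(h=3.6, r=3.7) → bbox [-3.7,-3.7,0] .. [3.7,3.7,3.6]
lo = A.lo+B.lo = [-24.2-3.7, -26.2-3.7, -6.8+0] = [-27.900,-29.900,-6.800]
hi = A.hi+B.hi = [1.6+3.7, -0.4+3.7, 19+3.6] = [5.300,3.300,22.600]
diag = √(33.2²+33.2²+29.4²) = √3068.84 = 55.397


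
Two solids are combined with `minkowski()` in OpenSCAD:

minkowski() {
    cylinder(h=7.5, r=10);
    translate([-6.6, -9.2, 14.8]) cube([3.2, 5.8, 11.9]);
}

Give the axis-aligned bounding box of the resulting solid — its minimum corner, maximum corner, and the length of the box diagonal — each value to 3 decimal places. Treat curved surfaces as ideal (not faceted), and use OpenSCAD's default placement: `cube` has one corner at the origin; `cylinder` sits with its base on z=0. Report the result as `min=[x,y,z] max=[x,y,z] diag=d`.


A = translate([-6.6, -9.2, 14.8]) cube([3.2, 5.8, 11.9]) → bbox [-6.6,-9.2,14.8] .. [-3.4,-3.4,26.7]
B = cylinder(h=7.5, r=10) → bbox [-10,-10,0] .. [10,10,7.5]
lo = A.lo+B.lo = [-6.6-10, -9.2-10, 14.8+0] = [-16.600,-19.200,14.800]
hi = A.hi+B.hi = [-3.4+10, -3.4+10, 26.7+7.5] = [6.600,6.600,34.200]
diag = √(23.2²+25.8²+19.4²) = √1580.24 = 39.752

min=[-16.600,-19.200,14.800] max=[6.600,6.600,34.200] diag=39.752


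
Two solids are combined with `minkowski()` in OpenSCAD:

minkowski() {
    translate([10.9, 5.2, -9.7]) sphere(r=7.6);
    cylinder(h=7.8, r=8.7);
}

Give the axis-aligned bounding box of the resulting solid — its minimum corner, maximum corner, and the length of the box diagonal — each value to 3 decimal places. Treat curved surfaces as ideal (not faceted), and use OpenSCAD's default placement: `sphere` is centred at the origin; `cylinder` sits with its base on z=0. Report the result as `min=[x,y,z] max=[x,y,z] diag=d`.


A = translate([10.9, 5.2, -9.7]) sphere(r=7.6) → bbox [3.3,-2.4,-17.3] .. [18.5,12.8,-2.1]
B = cylinder(h=7.8, r=8.7) → bbox [-8.7,-8.7,0] .. [8.7,8.7,7.8]
lo = A.lo+B.lo = [3.3-8.7, -2.4-8.7, -17.3+0] = [-5.400,-11.100,-17.300]
hi = A.hi+B.hi = [18.5+8.7, 12.8+8.7, -2.1+7.8] = [27.200,21.500,5.700]
diag = √(32.6²+32.6²+23²) = √2654.52 = 51.522

min=[-5.400,-11.100,-17.300] max=[27.200,21.500,5.700] diag=51.522


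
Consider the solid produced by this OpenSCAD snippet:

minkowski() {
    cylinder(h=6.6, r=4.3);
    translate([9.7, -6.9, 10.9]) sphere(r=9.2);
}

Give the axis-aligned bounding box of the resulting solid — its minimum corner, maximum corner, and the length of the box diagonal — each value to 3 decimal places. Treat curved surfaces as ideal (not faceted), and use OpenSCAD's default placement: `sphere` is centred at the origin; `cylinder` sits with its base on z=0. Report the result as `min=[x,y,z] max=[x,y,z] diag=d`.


min=[-3.800,-20.400,1.700] max=[23.200,6.600,26.700] diag=45.640

A = translate([9.7, -6.9, 10.9]) sphere(r=9.2) → bbox [0.5,-16.1,1.7] .. [18.9,2.3,20.1]
B = cylinder(h=6.6, r=4.3) → bbox [-4.3,-4.3,0] .. [4.3,4.3,6.6]
lo = A.lo+B.lo = [0.5-4.3, -16.1-4.3, 1.7+0] = [-3.800,-20.400,1.700]
hi = A.hi+B.hi = [18.9+4.3, 2.3+4.3, 20.1+6.6] = [23.200,6.600,26.700]
diag = √(27²+27²+25²) = √2083 = 45.640


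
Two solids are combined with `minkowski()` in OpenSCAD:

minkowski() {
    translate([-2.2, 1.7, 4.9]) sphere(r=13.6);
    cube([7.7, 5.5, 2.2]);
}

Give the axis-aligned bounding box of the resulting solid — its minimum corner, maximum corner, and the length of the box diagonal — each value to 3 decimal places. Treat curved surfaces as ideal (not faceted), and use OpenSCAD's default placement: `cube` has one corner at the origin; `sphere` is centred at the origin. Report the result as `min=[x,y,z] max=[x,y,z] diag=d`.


min=[-15.800,-11.900,-8.700] max=[19.100,20.800,20.700] diag=56.140

A = translate([-2.2, 1.7, 4.9]) sphere(r=13.6) → bbox [-15.8,-11.9,-8.7] .. [11.4,15.3,18.5]
B = cube([7.7, 5.5, 2.2]) → bbox [0,0,0] .. [7.7,5.5,2.2]
lo = A.lo+B.lo = [-15.8+0, -11.9+0, -8.7+0] = [-15.800,-11.900,-8.700]
hi = A.hi+B.hi = [11.4+7.7, 15.3+5.5, 18.5+2.2] = [19.100,20.800,20.700]
diag = √(34.9²+32.7²+29.4²) = √3151.66 = 56.140


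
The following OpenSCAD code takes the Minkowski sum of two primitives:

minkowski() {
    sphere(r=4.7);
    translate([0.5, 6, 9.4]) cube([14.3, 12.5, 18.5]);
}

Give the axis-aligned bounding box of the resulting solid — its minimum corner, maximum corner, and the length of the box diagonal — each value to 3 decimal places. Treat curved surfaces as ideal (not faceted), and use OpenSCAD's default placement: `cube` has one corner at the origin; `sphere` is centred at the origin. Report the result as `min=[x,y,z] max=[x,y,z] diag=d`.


min=[-4.200,1.300,4.700] max=[19.500,23.200,32.600] diag=42.658

A = translate([0.5, 6, 9.4]) cube([14.3, 12.5, 18.5]) → bbox [0.5,6,9.4] .. [14.8,18.5,27.9]
B = sphere(r=4.7) → bbox [-4.7,-4.7,-4.7] .. [4.7,4.7,4.7]
lo = A.lo+B.lo = [0.5-4.7, 6-4.7, 9.4-4.7] = [-4.200,1.300,4.700]
hi = A.hi+B.hi = [14.8+4.7, 18.5+4.7, 27.9+4.7] = [19.500,23.200,32.600]
diag = √(23.7²+21.9²+27.9²) = √1819.71 = 42.658


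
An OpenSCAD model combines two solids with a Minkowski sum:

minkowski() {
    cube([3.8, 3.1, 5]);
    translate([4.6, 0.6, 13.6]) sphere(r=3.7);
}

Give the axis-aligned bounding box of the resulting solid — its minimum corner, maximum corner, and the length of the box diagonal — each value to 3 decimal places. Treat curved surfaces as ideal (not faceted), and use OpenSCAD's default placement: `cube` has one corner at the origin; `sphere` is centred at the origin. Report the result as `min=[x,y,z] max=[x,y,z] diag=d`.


A = translate([4.6, 0.6, 13.6]) sphere(r=3.7) → bbox [0.9,-3.1,9.9] .. [8.3,4.3,17.3]
B = cube([3.8, 3.1, 5]) → bbox [0,0,0] .. [3.8,3.1,5]
lo = A.lo+B.lo = [0.9+0, -3.1+0, 9.9+0] = [0.900,-3.100,9.900]
hi = A.hi+B.hi = [8.3+3.8, 4.3+3.1, 17.3+5] = [12.100,7.400,22.300]
diag = √(11.2²+10.5²+12.4²) = √389.45 = 19.734

min=[0.900,-3.100,9.900] max=[12.100,7.400,22.300] diag=19.734


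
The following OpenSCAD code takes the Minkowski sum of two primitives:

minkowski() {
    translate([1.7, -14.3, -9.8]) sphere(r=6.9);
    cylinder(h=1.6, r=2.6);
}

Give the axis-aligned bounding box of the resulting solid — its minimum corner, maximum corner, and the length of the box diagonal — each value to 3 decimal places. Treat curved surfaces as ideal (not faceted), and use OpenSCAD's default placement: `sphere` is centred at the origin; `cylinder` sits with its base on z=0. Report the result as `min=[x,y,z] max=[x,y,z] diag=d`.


A = translate([1.7, -14.3, -9.8]) sphere(r=6.9) → bbox [-5.2,-21.2,-16.7] .. [8.6,-7.4,-2.9]
B = cylinder(h=1.6, r=2.6) → bbox [-2.6,-2.6,0] .. [2.6,2.6,1.6]
lo = A.lo+B.lo = [-5.2-2.6, -21.2-2.6, -16.7+0] = [-7.800,-23.800,-16.700]
hi = A.hi+B.hi = [8.6+2.6, -7.4+2.6, -2.9+1.6] = [11.200,-4.800,-1.300]
diag = √(19²+19²+15.4²) = √959.16 = 30.970

min=[-7.800,-23.800,-16.700] max=[11.200,-4.800,-1.300] diag=30.970


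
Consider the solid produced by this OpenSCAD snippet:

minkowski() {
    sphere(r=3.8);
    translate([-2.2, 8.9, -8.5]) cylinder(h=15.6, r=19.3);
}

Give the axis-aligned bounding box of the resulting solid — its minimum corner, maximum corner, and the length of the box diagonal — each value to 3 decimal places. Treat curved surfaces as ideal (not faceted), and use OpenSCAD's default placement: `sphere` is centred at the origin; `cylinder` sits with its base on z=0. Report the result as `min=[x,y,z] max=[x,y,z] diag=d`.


min=[-25.300,-14.200,-12.300] max=[20.900,32.000,10.900] diag=69.333

A = translate([-2.2, 8.9, -8.5]) cylinder(h=15.6, r=19.3) → bbox [-21.5,-10.4,-8.5] .. [17.1,28.2,7.1]
B = sphere(r=3.8) → bbox [-3.8,-3.8,-3.8] .. [3.8,3.8,3.8]
lo = A.lo+B.lo = [-21.5-3.8, -10.4-3.8, -8.5-3.8] = [-25.300,-14.200,-12.300]
hi = A.hi+B.hi = [17.1+3.8, 28.2+3.8, 7.1+3.8] = [20.900,32.000,10.900]
diag = √(46.2²+46.2²+23.2²) = √4807.12 = 69.333


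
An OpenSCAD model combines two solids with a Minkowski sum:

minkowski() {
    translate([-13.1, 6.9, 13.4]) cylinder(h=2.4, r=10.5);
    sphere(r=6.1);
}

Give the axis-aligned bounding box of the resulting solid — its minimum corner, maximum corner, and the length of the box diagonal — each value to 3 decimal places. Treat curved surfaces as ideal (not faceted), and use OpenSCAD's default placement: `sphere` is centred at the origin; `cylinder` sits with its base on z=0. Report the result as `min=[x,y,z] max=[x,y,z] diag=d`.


min=[-29.700,-9.700,7.300] max=[3.500,23.500,21.900] diag=49.170

A = translate([-13.1, 6.9, 13.4]) cylinder(h=2.4, r=10.5) → bbox [-23.6,-3.6,13.4] .. [-2.6,17.4,15.8]
B = sphere(r=6.1) → bbox [-6.1,-6.1,-6.1] .. [6.1,6.1,6.1]
lo = A.lo+B.lo = [-23.6-6.1, -3.6-6.1, 13.4-6.1] = [-29.700,-9.700,7.300]
hi = A.hi+B.hi = [-2.6+6.1, 17.4+6.1, 15.8+6.1] = [3.500,23.500,21.900]
diag = √(33.2²+33.2²+14.6²) = √2417.64 = 49.170


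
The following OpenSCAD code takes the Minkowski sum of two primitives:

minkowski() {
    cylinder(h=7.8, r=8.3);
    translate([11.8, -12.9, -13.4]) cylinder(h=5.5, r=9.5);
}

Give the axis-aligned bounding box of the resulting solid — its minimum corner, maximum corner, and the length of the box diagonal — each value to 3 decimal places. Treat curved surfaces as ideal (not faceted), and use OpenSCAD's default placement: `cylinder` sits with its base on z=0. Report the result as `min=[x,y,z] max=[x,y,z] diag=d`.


A = translate([11.8, -12.9, -13.4]) cylinder(h=5.5, r=9.5) → bbox [2.3,-22.4,-13.4] .. [21.3,-3.4,-7.9]
B = cylinder(h=7.8, r=8.3) → bbox [-8.3,-8.3,0] .. [8.3,8.3,7.8]
lo = A.lo+B.lo = [2.3-8.3, -22.4-8.3, -13.4+0] = [-6.000,-30.700,-13.400]
hi = A.hi+B.hi = [21.3+8.3, -3.4+8.3, -7.9+7.8] = [29.600,4.900,-0.100]
diag = √(35.6²+35.6²+13.3²) = √2711.61 = 52.073

min=[-6.000,-30.700,-13.400] max=[29.600,4.900,-0.100] diag=52.073


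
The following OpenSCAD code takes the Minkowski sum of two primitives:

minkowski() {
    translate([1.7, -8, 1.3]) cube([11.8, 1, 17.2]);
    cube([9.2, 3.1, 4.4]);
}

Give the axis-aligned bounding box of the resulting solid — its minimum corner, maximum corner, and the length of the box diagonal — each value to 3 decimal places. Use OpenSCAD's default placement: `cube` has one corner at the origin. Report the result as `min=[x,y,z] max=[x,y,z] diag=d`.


min=[1.700,-8.000,1.300] max=[22.700,-3.900,22.900] diag=30.403

A = translate([1.7, -8, 1.3]) cube([11.8, 1, 17.2]) → bbox [1.7,-8,1.3] .. [13.5,-7,18.5]
B = cube([9.2, 3.1, 4.4]) → bbox [0,0,0] .. [9.2,3.1,4.4]
lo = A.lo+B.lo = [1.7+0, -8+0, 1.3+0] = [1.700,-8.000,1.300]
hi = A.hi+B.hi = [13.5+9.2, -7+3.1, 18.5+4.4] = [22.700,-3.900,22.900]
diag = √(21²+4.1²+21.6²) = √924.37 = 30.403


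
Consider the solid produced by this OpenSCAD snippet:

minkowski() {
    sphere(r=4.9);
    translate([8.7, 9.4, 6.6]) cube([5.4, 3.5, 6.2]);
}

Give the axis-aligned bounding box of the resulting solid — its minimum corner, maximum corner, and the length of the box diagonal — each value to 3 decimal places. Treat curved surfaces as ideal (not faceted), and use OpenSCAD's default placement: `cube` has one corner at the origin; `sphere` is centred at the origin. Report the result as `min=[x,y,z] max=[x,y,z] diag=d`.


min=[3.800,4.500,1.700] max=[19.000,17.800,17.700] diag=25.767

A = translate([8.7, 9.4, 6.6]) cube([5.4, 3.5, 6.2]) → bbox [8.7,9.4,6.6] .. [14.1,12.9,12.8]
B = sphere(r=4.9) → bbox [-4.9,-4.9,-4.9] .. [4.9,4.9,4.9]
lo = A.lo+B.lo = [8.7-4.9, 9.4-4.9, 6.6-4.9] = [3.800,4.500,1.700]
hi = A.hi+B.hi = [14.1+4.9, 12.9+4.9, 12.8+4.9] = [19.000,17.800,17.700]
diag = √(15.2²+13.3²+16²) = √663.93 = 25.767


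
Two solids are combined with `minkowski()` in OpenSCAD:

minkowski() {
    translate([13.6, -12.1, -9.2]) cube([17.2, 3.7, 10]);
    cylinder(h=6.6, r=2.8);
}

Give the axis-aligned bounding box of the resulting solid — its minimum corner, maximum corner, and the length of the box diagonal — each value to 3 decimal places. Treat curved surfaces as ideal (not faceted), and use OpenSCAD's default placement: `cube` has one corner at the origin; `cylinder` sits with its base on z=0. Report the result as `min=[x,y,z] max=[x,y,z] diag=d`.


A = translate([13.6, -12.1, -9.2]) cube([17.2, 3.7, 10]) → bbox [13.6,-12.1,-9.2] .. [30.8,-8.4,0.8]
B = cylinder(h=6.6, r=2.8) → bbox [-2.8,-2.8,0] .. [2.8,2.8,6.6]
lo = A.lo+B.lo = [13.6-2.8, -12.1-2.8, -9.2+0] = [10.800,-14.900,-9.200]
hi = A.hi+B.hi = [30.8+2.8, -8.4+2.8, 0.8+6.6] = [33.600,-5.600,7.400]
diag = √(22.8²+9.3²+16.6²) = √881.89 = 29.697

min=[10.800,-14.900,-9.200] max=[33.600,-5.600,7.400] diag=29.697


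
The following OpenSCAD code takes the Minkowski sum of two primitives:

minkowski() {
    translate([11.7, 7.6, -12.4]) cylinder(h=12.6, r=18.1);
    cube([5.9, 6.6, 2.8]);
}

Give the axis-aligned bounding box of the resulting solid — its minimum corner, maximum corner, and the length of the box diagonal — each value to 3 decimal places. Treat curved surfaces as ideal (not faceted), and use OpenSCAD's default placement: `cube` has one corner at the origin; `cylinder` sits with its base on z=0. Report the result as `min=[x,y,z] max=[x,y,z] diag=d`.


A = translate([11.7, 7.6, -12.4]) cylinder(h=12.6, r=18.1) → bbox [-6.4,-10.5,-12.4] .. [29.8,25.7,0.2]
B = cube([5.9, 6.6, 2.8]) → bbox [0,0,0] .. [5.9,6.6,2.8]
lo = A.lo+B.lo = [-6.4+0, -10.5+0, -12.4+0] = [-6.400,-10.500,-12.400]
hi = A.hi+B.hi = [29.8+5.9, 25.7+6.6, 0.2+2.8] = [35.700,32.300,3.000]
diag = √(42.1²+42.8²+15.4²) = √3841.41 = 61.979

min=[-6.400,-10.500,-12.400] max=[35.700,32.300,3.000] diag=61.979


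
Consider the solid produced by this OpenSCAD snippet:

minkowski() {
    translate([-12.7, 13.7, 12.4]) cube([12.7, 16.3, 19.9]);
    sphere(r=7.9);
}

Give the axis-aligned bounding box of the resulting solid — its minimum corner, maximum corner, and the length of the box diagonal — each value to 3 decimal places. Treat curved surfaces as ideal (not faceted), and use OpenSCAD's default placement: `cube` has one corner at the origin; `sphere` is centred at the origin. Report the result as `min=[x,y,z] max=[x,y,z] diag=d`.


A = translate([-12.7, 13.7, 12.4]) cube([12.7, 16.3, 19.9]) → bbox [-12.7,13.7,12.4] .. [0,30,32.3]
B = sphere(r=7.9) → bbox [-7.9,-7.9,-7.9] .. [7.9,7.9,7.9]
lo = A.lo+B.lo = [-12.7-7.9, 13.7-7.9, 12.4-7.9] = [-20.600,5.800,4.500]
hi = A.hi+B.hi = [0+7.9, 30+7.9, 32.3+7.9] = [7.900,37.900,40.200]
diag = √(28.5²+32.1²+35.7²) = √3117.15 = 55.831

min=[-20.600,5.800,4.500] max=[7.900,37.900,40.200] diag=55.831


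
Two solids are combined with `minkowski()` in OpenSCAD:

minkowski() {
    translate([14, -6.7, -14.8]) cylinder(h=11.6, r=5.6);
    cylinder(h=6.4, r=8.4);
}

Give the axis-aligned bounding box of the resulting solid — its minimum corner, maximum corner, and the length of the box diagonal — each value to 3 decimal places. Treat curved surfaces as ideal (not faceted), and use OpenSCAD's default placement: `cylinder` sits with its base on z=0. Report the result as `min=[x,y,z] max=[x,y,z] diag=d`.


min=[0.000,-20.700,-14.800] max=[28.000,7.300,3.200] diag=43.497

A = translate([14, -6.7, -14.8]) cylinder(h=11.6, r=5.6) → bbox [8.4,-12.3,-14.8] .. [19.6,-1.1,-3.2]
B = cylinder(h=6.4, r=8.4) → bbox [-8.4,-8.4,0] .. [8.4,8.4,6.4]
lo = A.lo+B.lo = [8.4-8.4, -12.3-8.4, -14.8+0] = [0.000,-20.700,-14.800]
hi = A.hi+B.hi = [19.6+8.4, -1.1+8.4, -3.2+6.4] = [28.000,7.300,3.200]
diag = √(28²+28²+18²) = √1892 = 43.497


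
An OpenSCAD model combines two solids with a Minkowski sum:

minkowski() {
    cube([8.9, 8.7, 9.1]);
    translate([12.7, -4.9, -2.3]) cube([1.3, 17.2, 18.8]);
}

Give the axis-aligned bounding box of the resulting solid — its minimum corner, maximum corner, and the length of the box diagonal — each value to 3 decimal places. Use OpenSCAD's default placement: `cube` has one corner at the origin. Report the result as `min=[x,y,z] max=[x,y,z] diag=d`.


min=[12.700,-4.900,-2.300] max=[22.900,21.000,25.600] diag=39.411

A = translate([12.7, -4.9, -2.3]) cube([1.3, 17.2, 18.8]) → bbox [12.7,-4.9,-2.3] .. [14,12.3,16.5]
B = cube([8.9, 8.7, 9.1]) → bbox [0,0,0] .. [8.9,8.7,9.1]
lo = A.lo+B.lo = [12.7+0, -4.9+0, -2.3+0] = [12.700,-4.900,-2.300]
hi = A.hi+B.hi = [14+8.9, 12.3+8.7, 16.5+9.1] = [22.900,21.000,25.600]
diag = √(10.2²+25.9²+27.9²) = √1553.26 = 39.411


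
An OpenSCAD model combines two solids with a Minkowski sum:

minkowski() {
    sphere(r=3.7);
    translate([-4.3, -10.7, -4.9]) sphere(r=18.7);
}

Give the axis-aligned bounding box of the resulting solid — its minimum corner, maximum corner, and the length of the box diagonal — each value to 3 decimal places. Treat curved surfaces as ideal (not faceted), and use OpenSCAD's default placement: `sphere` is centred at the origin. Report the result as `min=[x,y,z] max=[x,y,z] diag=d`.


min=[-26.700,-33.100,-27.300] max=[18.100,11.700,17.500] diag=77.596

A = translate([-4.3, -10.7, -4.9]) sphere(r=18.7) → bbox [-23,-29.4,-23.6] .. [14.4,8,13.8]
B = sphere(r=3.7) → bbox [-3.7,-3.7,-3.7] .. [3.7,3.7,3.7]
lo = A.lo+B.lo = [-23-3.7, -29.4-3.7, -23.6-3.7] = [-26.700,-33.100,-27.300]
hi = A.hi+B.hi = [14.4+3.7, 8+3.7, 13.8+3.7] = [18.100,11.700,17.500]
diag = √(44.8²+44.8²+44.8²) = √6021.12 = 77.596


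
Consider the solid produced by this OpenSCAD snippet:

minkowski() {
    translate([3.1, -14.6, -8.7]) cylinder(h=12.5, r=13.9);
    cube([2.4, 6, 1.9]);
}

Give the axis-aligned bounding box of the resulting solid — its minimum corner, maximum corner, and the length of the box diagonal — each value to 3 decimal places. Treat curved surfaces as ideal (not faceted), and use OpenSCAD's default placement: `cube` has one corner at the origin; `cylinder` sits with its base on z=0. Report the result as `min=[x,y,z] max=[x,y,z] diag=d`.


min=[-10.800,-28.500,-8.700] max=[19.400,5.300,5.700] diag=47.559

A = translate([3.1, -14.6, -8.7]) cylinder(h=12.5, r=13.9) → bbox [-10.8,-28.5,-8.7] .. [17,-0.7,3.8]
B = cube([2.4, 6, 1.9]) → bbox [0,0,0] .. [2.4,6,1.9]
lo = A.lo+B.lo = [-10.8+0, -28.5+0, -8.7+0] = [-10.800,-28.500,-8.700]
hi = A.hi+B.hi = [17+2.4, -0.7+6, 3.8+1.9] = [19.400,5.300,5.700]
diag = √(30.2²+33.8²+14.4²) = √2261.84 = 47.559


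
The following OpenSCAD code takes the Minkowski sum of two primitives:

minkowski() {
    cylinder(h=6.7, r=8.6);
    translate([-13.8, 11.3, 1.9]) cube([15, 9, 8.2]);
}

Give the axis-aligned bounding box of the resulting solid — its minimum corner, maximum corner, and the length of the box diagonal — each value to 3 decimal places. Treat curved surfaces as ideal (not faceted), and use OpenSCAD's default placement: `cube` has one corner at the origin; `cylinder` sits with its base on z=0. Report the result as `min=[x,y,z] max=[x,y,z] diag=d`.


min=[-22.400,2.700,1.900] max=[9.800,28.900,16.800] diag=44.105

A = translate([-13.8, 11.3, 1.9]) cube([15, 9, 8.2]) → bbox [-13.8,11.3,1.9] .. [1.2,20.3,10.1]
B = cylinder(h=6.7, r=8.6) → bbox [-8.6,-8.6,0] .. [8.6,8.6,6.7]
lo = A.lo+B.lo = [-13.8-8.6, 11.3-8.6, 1.9+0] = [-22.400,2.700,1.900]
hi = A.hi+B.hi = [1.2+8.6, 20.3+8.6, 10.1+6.7] = [9.800,28.900,16.800]
diag = √(32.2²+26.2²+14.9²) = √1945.29 = 44.105
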